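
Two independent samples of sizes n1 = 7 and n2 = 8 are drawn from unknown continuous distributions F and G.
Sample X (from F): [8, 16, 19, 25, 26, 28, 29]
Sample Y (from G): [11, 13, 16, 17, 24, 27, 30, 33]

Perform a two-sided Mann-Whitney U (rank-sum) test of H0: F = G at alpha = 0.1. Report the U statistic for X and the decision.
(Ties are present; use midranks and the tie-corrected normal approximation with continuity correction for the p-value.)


Step 1: Combine and sort all 15 observations; assign midranks.
sorted (value, group): (8,X), (11,Y), (13,Y), (16,X), (16,Y), (17,Y), (19,X), (24,Y), (25,X), (26,X), (27,Y), (28,X), (29,X), (30,Y), (33,Y)
ranks: 8->1, 11->2, 13->3, 16->4.5, 16->4.5, 17->6, 19->7, 24->8, 25->9, 26->10, 27->11, 28->12, 29->13, 30->14, 33->15
Step 2: Rank sum for X: R1 = 1 + 4.5 + 7 + 9 + 10 + 12 + 13 = 56.5.
Step 3: U_X = R1 - n1(n1+1)/2 = 56.5 - 7*8/2 = 56.5 - 28 = 28.5.
       U_Y = n1*n2 - U_X = 56 - 28.5 = 27.5.
Step 4: Ties are present, so use the tie-corrected normal approximation (with continuity correction) for the p-value.
Step 5: p-value = 1.000000; compare to alpha = 0.1. fail to reject H0.

U_X = 28.5, p = 1.000000, fail to reject H0 at alpha = 0.1.


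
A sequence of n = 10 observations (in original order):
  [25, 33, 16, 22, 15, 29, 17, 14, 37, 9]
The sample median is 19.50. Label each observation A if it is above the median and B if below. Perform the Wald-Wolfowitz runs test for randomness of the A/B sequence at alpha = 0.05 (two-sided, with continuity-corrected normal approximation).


Step 1: Compute median = 19.50; label A = above, B = below.
Labels in order: AABABABBAB  (n_A = 5, n_B = 5)
Step 2: Count runs R = 8.
Step 3: Under H0 (random ordering), E[R] = 2*n_A*n_B/(n_A+n_B) + 1 = 2*5*5/10 + 1 = 6.0000.
        Var[R] = 2*n_A*n_B*(2*n_A*n_B - n_A - n_B) / ((n_A+n_B)^2 * (n_A+n_B-1)) = 2000/900 = 2.2222.
        SD[R] = 1.4907.
Step 4: Continuity-corrected z = (R - 0.5 - E[R]) / SD[R] = (8 - 0.5 - 6.0000) / 1.4907 = 1.0062.
Step 5: Two-sided p-value via normal approximation = 2*(1 - Phi(|z|)) = 0.314305.
Step 6: alpha = 0.05. fail to reject H0.

R = 8, z = 1.0062, p = 0.314305, fail to reject H0.


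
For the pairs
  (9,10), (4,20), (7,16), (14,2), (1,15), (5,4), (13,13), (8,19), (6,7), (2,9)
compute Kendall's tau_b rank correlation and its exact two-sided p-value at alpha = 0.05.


Step 1: Enumerate the 45 unordered pairs (i,j) with i<j and classify each by sign(x_j-x_i) * sign(y_j-y_i).
  (1,2):dx=-5,dy=+10->D; (1,3):dx=-2,dy=+6->D; (1,4):dx=+5,dy=-8->D; (1,5):dx=-8,dy=+5->D
  (1,6):dx=-4,dy=-6->C; (1,7):dx=+4,dy=+3->C; (1,8):dx=-1,dy=+9->D; (1,9):dx=-3,dy=-3->C
  (1,10):dx=-7,dy=-1->C; (2,3):dx=+3,dy=-4->D; (2,4):dx=+10,dy=-18->D; (2,5):dx=-3,dy=-5->C
  (2,6):dx=+1,dy=-16->D; (2,7):dx=+9,dy=-7->D; (2,8):dx=+4,dy=-1->D; (2,9):dx=+2,dy=-13->D
  (2,10):dx=-2,dy=-11->C; (3,4):dx=+7,dy=-14->D; (3,5):dx=-6,dy=-1->C; (3,6):dx=-2,dy=-12->C
  (3,7):dx=+6,dy=-3->D; (3,8):dx=+1,dy=+3->C; (3,9):dx=-1,dy=-9->C; (3,10):dx=-5,dy=-7->C
  (4,5):dx=-13,dy=+13->D; (4,6):dx=-9,dy=+2->D; (4,7):dx=-1,dy=+11->D; (4,8):dx=-6,dy=+17->D
  (4,9):dx=-8,dy=+5->D; (4,10):dx=-12,dy=+7->D; (5,6):dx=+4,dy=-11->D; (5,7):dx=+12,dy=-2->D
  (5,8):dx=+7,dy=+4->C; (5,9):dx=+5,dy=-8->D; (5,10):dx=+1,dy=-6->D; (6,7):dx=+8,dy=+9->C
  (6,8):dx=+3,dy=+15->C; (6,9):dx=+1,dy=+3->C; (6,10):dx=-3,dy=+5->D; (7,8):dx=-5,dy=+6->D
  (7,9):dx=-7,dy=-6->C; (7,10):dx=-11,dy=-4->C; (8,9):dx=-2,dy=-12->C; (8,10):dx=-6,dy=-10->C
  (9,10):dx=-4,dy=+2->D
Step 2: C = 19, D = 26, total pairs = 45.
Step 3: tau = (C - D)/(n(n-1)/2) = (19 - 26)/45 = -0.155556.
Step 4: Exact two-sided p-value (enumerate n! = 3628800 permutations of y under H0): p = 0.600654.
Step 5: alpha = 0.05. fail to reject H0.

tau_b = -0.1556 (C=19, D=26), p = 0.600654, fail to reject H0.


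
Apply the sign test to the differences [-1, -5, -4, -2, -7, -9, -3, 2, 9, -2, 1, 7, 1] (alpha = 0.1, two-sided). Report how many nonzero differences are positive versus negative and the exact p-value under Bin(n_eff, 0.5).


Step 1: Discard zero differences. Original n = 13; n_eff = number of nonzero differences = 13.
Nonzero differences (with sign): -1, -5, -4, -2, -7, -9, -3, +2, +9, -2, +1, +7, +1
Step 2: Count signs: positive = 5, negative = 8.
Step 3: Under H0: P(positive) = 0.5, so the number of positives S ~ Bin(13, 0.5).
Step 4: Two-sided exact p-value = sum of Bin(13,0.5) probabilities at or below the observed probability = 0.581055.
Step 5: alpha = 0.1. fail to reject H0.

n_eff = 13, pos = 5, neg = 8, p = 0.581055, fail to reject H0.


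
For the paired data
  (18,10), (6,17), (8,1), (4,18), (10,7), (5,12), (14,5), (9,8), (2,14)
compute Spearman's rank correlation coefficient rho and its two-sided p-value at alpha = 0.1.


Step 1: Rank x and y separately (midranks; no ties here).
rank(x): 18->9, 6->4, 8->5, 4->2, 10->7, 5->3, 14->8, 9->6, 2->1
rank(y): 10->5, 17->8, 1->1, 18->9, 7->3, 12->6, 5->2, 8->4, 14->7
Step 2: d_i = R_x(i) - R_y(i); compute d_i^2.
  (9-5)^2=16, (4-8)^2=16, (5-1)^2=16, (2-9)^2=49, (7-3)^2=16, (3-6)^2=9, (8-2)^2=36, (6-4)^2=4, (1-7)^2=36
sum(d^2) = 198.
Step 3: rho = 1 - 6*198 / (9*(9^2 - 1)) = 1 - 1188/720 = -0.650000.
Step 4: Under H0, t = rho * sqrt((n-2)/(1-rho^2)) = -2.2630 ~ t(7).
Step 5: Two-sided p-value from the t-distribution with 7 df = 0.058073.
Step 6: alpha = 0.1. reject H0.

rho = -0.6500, p = 0.058073, reject H0 at alpha = 0.1.


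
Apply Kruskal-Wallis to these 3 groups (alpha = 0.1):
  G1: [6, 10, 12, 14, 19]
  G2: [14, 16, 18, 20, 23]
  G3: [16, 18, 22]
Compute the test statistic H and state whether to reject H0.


Step 1: Combine all N = 13 observations and assign midranks.
sorted (value, group, rank): (6,G1,1), (10,G1,2), (12,G1,3), (14,G1,4.5), (14,G2,4.5), (16,G2,6.5), (16,G3,6.5), (18,G2,8.5), (18,G3,8.5), (19,G1,10), (20,G2,11), (22,G3,12), (23,G2,13)
Step 2: Sum ranks within each group.
R_1 = 20.5 (n_1 = 5)
R_2 = 43.5 (n_2 = 5)
R_3 = 27 (n_3 = 3)
Step 3: H = 12/(N(N+1)) * sum(R_i^2/n_i) - 3(N+1)
     = 12/(13*14) * (20.5^2/5 + 43.5^2/5 + 27^2/3) - 3*14
     = 0.065934 * 705.5 - 42
     = 4.516484.
Step 4: Ties present; correction factor C = 1 - 18/(13^3 - 13) = 0.991758. Corrected H = 4.516484 / 0.991758 = 4.554017.
Step 5: Under H0, H ~ chi^2(2); p-value = 0.102591.
Step 6: alpha = 0.1. fail to reject H0.

H = 4.5540, df = 2, p = 0.102591, fail to reject H0.


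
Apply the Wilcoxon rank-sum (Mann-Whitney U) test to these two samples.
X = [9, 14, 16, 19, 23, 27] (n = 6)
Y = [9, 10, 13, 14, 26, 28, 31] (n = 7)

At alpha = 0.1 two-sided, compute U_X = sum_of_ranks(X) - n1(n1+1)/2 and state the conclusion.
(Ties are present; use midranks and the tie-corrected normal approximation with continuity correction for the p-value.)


Step 1: Combine and sort all 13 observations; assign midranks.
sorted (value, group): (9,X), (9,Y), (10,Y), (13,Y), (14,X), (14,Y), (16,X), (19,X), (23,X), (26,Y), (27,X), (28,Y), (31,Y)
ranks: 9->1.5, 9->1.5, 10->3, 13->4, 14->5.5, 14->5.5, 16->7, 19->8, 23->9, 26->10, 27->11, 28->12, 31->13
Step 2: Rank sum for X: R1 = 1.5 + 5.5 + 7 + 8 + 9 + 11 = 42.
Step 3: U_X = R1 - n1(n1+1)/2 = 42 - 6*7/2 = 42 - 21 = 21.
       U_Y = n1*n2 - U_X = 42 - 21 = 21.
Step 4: Ties are present, so use the tie-corrected normal approximation (with continuity correction) for the p-value.
Step 5: p-value = 1.000000; compare to alpha = 0.1. fail to reject H0.

U_X = 21, p = 1.000000, fail to reject H0 at alpha = 0.1.


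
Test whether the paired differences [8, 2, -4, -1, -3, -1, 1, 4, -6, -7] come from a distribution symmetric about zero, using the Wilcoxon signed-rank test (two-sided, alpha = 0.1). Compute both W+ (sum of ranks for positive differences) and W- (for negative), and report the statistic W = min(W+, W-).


Step 1: Drop any zero differences (none here) and take |d_i|.
|d| = [8, 2, 4, 1, 3, 1, 1, 4, 6, 7]
Step 2: Midrank |d_i| (ties get averaged ranks).
ranks: |8|->10, |2|->4, |4|->6.5, |1|->2, |3|->5, |1|->2, |1|->2, |4|->6.5, |6|->8, |7|->9
Step 3: Attach original signs; sum ranks with positive sign and with negative sign.
W+ = 10 + 4 + 2 + 6.5 = 22.5
W- = 6.5 + 2 + 5 + 2 + 8 + 9 = 32.5
(Check: W+ + W- = 55 should equal n(n+1)/2 = 55.)
Step 4: Test statistic W = min(W+, W-) = 22.5.
Step 5: Ties in |d|, so use the tie-corrected normal approximation.
        E[W] = n(n+1)/4 = 10*11/4 = 27.5.
        Tie groups: |d|=1 (t=3), |d|=4 (t=2); sum(t^3 - t) = 30.
        Var[W] = n(n+1)(2n+1)/24 - sum(t^3-t)/48 = 2310/24 - 30/48 = 95.625.
        z = (W - E[W]) / sqrt(Var[W]) = (22.5 - 27.5) / 9.7788 = -0.5113.
        Two-sided p = 2*Phi(z) = 0.609134.
Step 6: alpha = 0.1. fail to reject H0.

W+ = 22.5, W- = 32.5, W = min = 22.5, p = 0.609134, fail to reject H0.


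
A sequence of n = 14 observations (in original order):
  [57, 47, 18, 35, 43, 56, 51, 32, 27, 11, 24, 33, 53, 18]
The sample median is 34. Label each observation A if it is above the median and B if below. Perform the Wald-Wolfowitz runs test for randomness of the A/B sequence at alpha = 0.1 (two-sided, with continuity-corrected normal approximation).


Step 1: Compute median = 34; label A = above, B = below.
Labels in order: AABAAAABBBBBAB  (n_A = 7, n_B = 7)
Step 2: Count runs R = 6.
Step 3: Under H0 (random ordering), E[R] = 2*n_A*n_B/(n_A+n_B) + 1 = 2*7*7/14 + 1 = 8.0000.
        Var[R] = 2*n_A*n_B*(2*n_A*n_B - n_A - n_B) / ((n_A+n_B)^2 * (n_A+n_B-1)) = 8232/2548 = 3.2308.
        SD[R] = 1.7974.
Step 4: Continuity-corrected z = (R + 0.5 - E[R]) / SD[R] = (6 + 0.5 - 8.0000) / 1.7974 = -0.8345.
Step 5: Two-sided p-value via normal approximation = 2*(1 - Phi(|z|)) = 0.403986.
Step 6: alpha = 0.1. fail to reject H0.

R = 6, z = -0.8345, p = 0.403986, fail to reject H0.


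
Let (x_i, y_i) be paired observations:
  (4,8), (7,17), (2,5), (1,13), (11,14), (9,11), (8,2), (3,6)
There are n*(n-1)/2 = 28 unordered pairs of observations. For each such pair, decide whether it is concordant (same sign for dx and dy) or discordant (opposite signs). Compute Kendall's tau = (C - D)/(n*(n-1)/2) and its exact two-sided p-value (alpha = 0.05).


Step 1: Enumerate the 28 unordered pairs (i,j) with i<j and classify each by sign(x_j-x_i) * sign(y_j-y_i).
  (1,2):dx=+3,dy=+9->C; (1,3):dx=-2,dy=-3->C; (1,4):dx=-3,dy=+5->D; (1,5):dx=+7,dy=+6->C
  (1,6):dx=+5,dy=+3->C; (1,7):dx=+4,dy=-6->D; (1,8):dx=-1,dy=-2->C; (2,3):dx=-5,dy=-12->C
  (2,4):dx=-6,dy=-4->C; (2,5):dx=+4,dy=-3->D; (2,6):dx=+2,dy=-6->D; (2,7):dx=+1,dy=-15->D
  (2,8):dx=-4,dy=-11->C; (3,4):dx=-1,dy=+8->D; (3,5):dx=+9,dy=+9->C; (3,6):dx=+7,dy=+6->C
  (3,7):dx=+6,dy=-3->D; (3,8):dx=+1,dy=+1->C; (4,5):dx=+10,dy=+1->C; (4,6):dx=+8,dy=-2->D
  (4,7):dx=+7,dy=-11->D; (4,8):dx=+2,dy=-7->D; (5,6):dx=-2,dy=-3->C; (5,7):dx=-3,dy=-12->C
  (5,8):dx=-8,dy=-8->C; (6,7):dx=-1,dy=-9->C; (6,8):dx=-6,dy=-5->C; (7,8):dx=-5,dy=+4->D
Step 2: C = 17, D = 11, total pairs = 28.
Step 3: tau = (C - D)/(n(n-1)/2) = (17 - 11)/28 = 0.214286.
Step 4: Exact two-sided p-value (enumerate n! = 40320 permutations of y under H0): p = 0.548413.
Step 5: alpha = 0.05. fail to reject H0.

tau_b = 0.2143 (C=17, D=11), p = 0.548413, fail to reject H0.


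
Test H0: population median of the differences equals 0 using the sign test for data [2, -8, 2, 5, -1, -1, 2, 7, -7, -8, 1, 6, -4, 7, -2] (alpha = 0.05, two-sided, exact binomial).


Step 1: Discard zero differences. Original n = 15; n_eff = number of nonzero differences = 15.
Nonzero differences (with sign): +2, -8, +2, +5, -1, -1, +2, +7, -7, -8, +1, +6, -4, +7, -2
Step 2: Count signs: positive = 8, negative = 7.
Step 3: Under H0: P(positive) = 0.5, so the number of positives S ~ Bin(15, 0.5).
Step 4: Two-sided exact p-value = sum of Bin(15,0.5) probabilities at or below the observed probability = 1.000000.
Step 5: alpha = 0.05. fail to reject H0.

n_eff = 15, pos = 8, neg = 7, p = 1.000000, fail to reject H0.


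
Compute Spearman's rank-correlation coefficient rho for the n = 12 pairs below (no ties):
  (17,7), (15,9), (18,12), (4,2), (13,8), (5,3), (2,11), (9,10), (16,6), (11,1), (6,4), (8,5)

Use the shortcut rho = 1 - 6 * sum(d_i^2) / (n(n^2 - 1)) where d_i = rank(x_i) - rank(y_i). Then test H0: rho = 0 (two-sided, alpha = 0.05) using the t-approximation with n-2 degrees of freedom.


Step 1: Rank x and y separately (midranks; no ties here).
rank(x): 17->11, 15->9, 18->12, 4->2, 13->8, 5->3, 2->1, 9->6, 16->10, 11->7, 6->4, 8->5
rank(y): 7->7, 9->9, 12->12, 2->2, 8->8, 3->3, 11->11, 10->10, 6->6, 1->1, 4->4, 5->5
Step 2: d_i = R_x(i) - R_y(i); compute d_i^2.
  (11-7)^2=16, (9-9)^2=0, (12-12)^2=0, (2-2)^2=0, (8-8)^2=0, (3-3)^2=0, (1-11)^2=100, (6-10)^2=16, (10-6)^2=16, (7-1)^2=36, (4-4)^2=0, (5-5)^2=0
sum(d^2) = 184.
Step 3: rho = 1 - 6*184 / (12*(12^2 - 1)) = 1 - 1104/1716 = 0.356643.
Step 4: Under H0, t = rho * sqrt((n-2)/(1-rho^2)) = 1.2072 ~ t(10).
Step 5: Two-sided p-value from the t-distribution with 10 df = 0.255138.
Step 6: alpha = 0.05. fail to reject H0.

rho = 0.3566, p = 0.255138, fail to reject H0 at alpha = 0.05.


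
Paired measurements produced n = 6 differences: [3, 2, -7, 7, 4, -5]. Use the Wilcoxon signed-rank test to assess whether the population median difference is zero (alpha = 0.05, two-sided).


Step 1: Drop any zero differences (none here) and take |d_i|.
|d| = [3, 2, 7, 7, 4, 5]
Step 2: Midrank |d_i| (ties get averaged ranks).
ranks: |3|->2, |2|->1, |7|->5.5, |7|->5.5, |4|->3, |5|->4
Step 3: Attach original signs; sum ranks with positive sign and with negative sign.
W+ = 2 + 1 + 5.5 + 3 = 11.5
W- = 5.5 + 4 = 9.5
(Check: W+ + W- = 21 should equal n(n+1)/2 = 21.)
Step 4: Test statistic W = min(W+, W-) = 9.5.
Step 5: Ties in |d|, so use the tie-corrected normal approximation.
        E[W] = n(n+1)/4 = 6*7/4 = 10.5.
        Tie groups: |d|=7 (t=2); sum(t^3 - t) = 6.
        Var[W] = n(n+1)(2n+1)/24 - sum(t^3-t)/48 = 546/24 - 6/48 = 22.625.
        z = (W - E[W]) / sqrt(Var[W]) = (9.5 - 10.5) / 4.7566 = -0.2102.
        Two-sided p = 2*Phi(z) = 0.833484.
Step 6: alpha = 0.05. fail to reject H0.

W+ = 11.5, W- = 9.5, W = min = 9.5, p = 0.833484, fail to reject H0.


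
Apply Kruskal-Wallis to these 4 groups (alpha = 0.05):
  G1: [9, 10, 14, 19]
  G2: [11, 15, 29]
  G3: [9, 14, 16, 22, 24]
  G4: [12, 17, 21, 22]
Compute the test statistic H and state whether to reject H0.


Step 1: Combine all N = 16 observations and assign midranks.
sorted (value, group, rank): (9,G1,1.5), (9,G3,1.5), (10,G1,3), (11,G2,4), (12,G4,5), (14,G1,6.5), (14,G3,6.5), (15,G2,8), (16,G3,9), (17,G4,10), (19,G1,11), (21,G4,12), (22,G3,13.5), (22,G4,13.5), (24,G3,15), (29,G2,16)
Step 2: Sum ranks within each group.
R_1 = 22 (n_1 = 4)
R_2 = 28 (n_2 = 3)
R_3 = 45.5 (n_3 = 5)
R_4 = 40.5 (n_4 = 4)
Step 3: H = 12/(N(N+1)) * sum(R_i^2/n_i) - 3(N+1)
     = 12/(16*17) * (22^2/4 + 28^2/3 + 45.5^2/5 + 40.5^2/4) - 3*17
     = 0.044118 * 1206.45 - 51
     = 2.225551.
Step 4: Ties present; correction factor C = 1 - 18/(16^3 - 16) = 0.995588. Corrected H = 2.225551 / 0.995588 = 2.235414.
Step 5: Under H0, H ~ chi^2(3); p-value = 0.525007.
Step 6: alpha = 0.05. fail to reject H0.

H = 2.2354, df = 3, p = 0.525007, fail to reject H0.


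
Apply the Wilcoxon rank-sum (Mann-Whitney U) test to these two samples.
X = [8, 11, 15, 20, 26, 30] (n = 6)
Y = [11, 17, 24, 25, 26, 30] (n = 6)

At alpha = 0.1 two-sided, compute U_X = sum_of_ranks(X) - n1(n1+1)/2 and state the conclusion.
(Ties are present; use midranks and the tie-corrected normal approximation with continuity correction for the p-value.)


Step 1: Combine and sort all 12 observations; assign midranks.
sorted (value, group): (8,X), (11,X), (11,Y), (15,X), (17,Y), (20,X), (24,Y), (25,Y), (26,X), (26,Y), (30,X), (30,Y)
ranks: 8->1, 11->2.5, 11->2.5, 15->4, 17->5, 20->6, 24->7, 25->8, 26->9.5, 26->9.5, 30->11.5, 30->11.5
Step 2: Rank sum for X: R1 = 1 + 2.5 + 4 + 6 + 9.5 + 11.5 = 34.5.
Step 3: U_X = R1 - n1(n1+1)/2 = 34.5 - 6*7/2 = 34.5 - 21 = 13.5.
       U_Y = n1*n2 - U_X = 36 - 13.5 = 22.5.
Step 4: Ties are present, so use the tie-corrected normal approximation (with continuity correction) for the p-value.
Step 5: p-value = 0.519641; compare to alpha = 0.1. fail to reject H0.

U_X = 13.5, p = 0.519641, fail to reject H0 at alpha = 0.1.


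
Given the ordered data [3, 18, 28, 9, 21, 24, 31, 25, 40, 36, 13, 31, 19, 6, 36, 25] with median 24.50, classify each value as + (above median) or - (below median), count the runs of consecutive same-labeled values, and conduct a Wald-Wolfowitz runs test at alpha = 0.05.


Step 1: Compute median = 24.50; label A = above, B = below.
Labels in order: BBABBBAAAABABBAA  (n_A = 8, n_B = 8)
Step 2: Count runs R = 8.
Step 3: Under H0 (random ordering), E[R] = 2*n_A*n_B/(n_A+n_B) + 1 = 2*8*8/16 + 1 = 9.0000.
        Var[R] = 2*n_A*n_B*(2*n_A*n_B - n_A - n_B) / ((n_A+n_B)^2 * (n_A+n_B-1)) = 14336/3840 = 3.7333.
        SD[R] = 1.9322.
Step 4: Continuity-corrected z = (R + 0.5 - E[R]) / SD[R] = (8 + 0.5 - 9.0000) / 1.9322 = -0.2588.
Step 5: Two-sided p-value via normal approximation = 2*(1 - Phi(|z|)) = 0.795809.
Step 6: alpha = 0.05. fail to reject H0.

R = 8, z = -0.2588, p = 0.795809, fail to reject H0.


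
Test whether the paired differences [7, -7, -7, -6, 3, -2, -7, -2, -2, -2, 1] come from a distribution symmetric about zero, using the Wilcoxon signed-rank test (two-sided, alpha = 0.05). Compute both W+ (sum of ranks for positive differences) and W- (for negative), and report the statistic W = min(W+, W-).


Step 1: Drop any zero differences (none here) and take |d_i|.
|d| = [7, 7, 7, 6, 3, 2, 7, 2, 2, 2, 1]
Step 2: Midrank |d_i| (ties get averaged ranks).
ranks: |7|->9.5, |7|->9.5, |7|->9.5, |6|->7, |3|->6, |2|->3.5, |7|->9.5, |2|->3.5, |2|->3.5, |2|->3.5, |1|->1
Step 3: Attach original signs; sum ranks with positive sign and with negative sign.
W+ = 9.5 + 6 + 1 = 16.5
W- = 9.5 + 9.5 + 7 + 3.5 + 9.5 + 3.5 + 3.5 + 3.5 = 49.5
(Check: W+ + W- = 66 should equal n(n+1)/2 = 66.)
Step 4: Test statistic W = min(W+, W-) = 16.5.
Step 5: Ties in |d|, so use the tie-corrected normal approximation.
        E[W] = n(n+1)/4 = 11*12/4 = 33.
        Tie groups: |d|=2 (t=4), |d|=7 (t=4); sum(t^3 - t) = 120.
        Var[W] = n(n+1)(2n+1)/24 - sum(t^3-t)/48 = 3036/24 - 120/48 = 124.
        z = (W - E[W]) / sqrt(Var[W]) = (16.5 - 33) / 11.1355 = -1.4817.
        Two-sided p = 2*Phi(z) = 0.138408.
Step 6: alpha = 0.05. fail to reject H0.

W+ = 16.5, W- = 49.5, W = min = 16.5, p = 0.138408, fail to reject H0.


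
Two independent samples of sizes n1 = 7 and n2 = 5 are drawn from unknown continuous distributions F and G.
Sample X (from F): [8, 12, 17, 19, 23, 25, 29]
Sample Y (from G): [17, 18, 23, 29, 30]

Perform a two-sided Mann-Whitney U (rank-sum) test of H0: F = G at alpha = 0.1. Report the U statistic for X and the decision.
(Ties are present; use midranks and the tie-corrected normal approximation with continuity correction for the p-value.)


Step 1: Combine and sort all 12 observations; assign midranks.
sorted (value, group): (8,X), (12,X), (17,X), (17,Y), (18,Y), (19,X), (23,X), (23,Y), (25,X), (29,X), (29,Y), (30,Y)
ranks: 8->1, 12->2, 17->3.5, 17->3.5, 18->5, 19->6, 23->7.5, 23->7.5, 25->9, 29->10.5, 29->10.5, 30->12
Step 2: Rank sum for X: R1 = 1 + 2 + 3.5 + 6 + 7.5 + 9 + 10.5 = 39.5.
Step 3: U_X = R1 - n1(n1+1)/2 = 39.5 - 7*8/2 = 39.5 - 28 = 11.5.
       U_Y = n1*n2 - U_X = 35 - 11.5 = 23.5.
Step 4: Ties are present, so use the tie-corrected normal approximation (with continuity correction) for the p-value.
Step 5: p-value = 0.369228; compare to alpha = 0.1. fail to reject H0.

U_X = 11.5, p = 0.369228, fail to reject H0 at alpha = 0.1.


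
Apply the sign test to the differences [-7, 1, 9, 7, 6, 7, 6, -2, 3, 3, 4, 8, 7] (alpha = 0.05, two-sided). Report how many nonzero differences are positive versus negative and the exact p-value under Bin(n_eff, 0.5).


Step 1: Discard zero differences. Original n = 13; n_eff = number of nonzero differences = 13.
Nonzero differences (with sign): -7, +1, +9, +7, +6, +7, +6, -2, +3, +3, +4, +8, +7
Step 2: Count signs: positive = 11, negative = 2.
Step 3: Under H0: P(positive) = 0.5, so the number of positives S ~ Bin(13, 0.5).
Step 4: Two-sided exact p-value = sum of Bin(13,0.5) probabilities at or below the observed probability = 0.022461.
Step 5: alpha = 0.05. reject H0.

n_eff = 13, pos = 11, neg = 2, p = 0.022461, reject H0.


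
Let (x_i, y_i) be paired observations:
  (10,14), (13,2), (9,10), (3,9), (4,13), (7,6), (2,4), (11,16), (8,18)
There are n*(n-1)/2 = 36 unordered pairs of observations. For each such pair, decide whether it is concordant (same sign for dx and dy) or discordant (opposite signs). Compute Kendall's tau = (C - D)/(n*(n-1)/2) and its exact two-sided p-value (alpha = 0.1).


Step 1: Enumerate the 36 unordered pairs (i,j) with i<j and classify each by sign(x_j-x_i) * sign(y_j-y_i).
  (1,2):dx=+3,dy=-12->D; (1,3):dx=-1,dy=-4->C; (1,4):dx=-7,dy=-5->C; (1,5):dx=-6,dy=-1->C
  (1,6):dx=-3,dy=-8->C; (1,7):dx=-8,dy=-10->C; (1,8):dx=+1,dy=+2->C; (1,9):dx=-2,dy=+4->D
  (2,3):dx=-4,dy=+8->D; (2,4):dx=-10,dy=+7->D; (2,5):dx=-9,dy=+11->D; (2,6):dx=-6,dy=+4->D
  (2,7):dx=-11,dy=+2->D; (2,8):dx=-2,dy=+14->D; (2,9):dx=-5,dy=+16->D; (3,4):dx=-6,dy=-1->C
  (3,5):dx=-5,dy=+3->D; (3,6):dx=-2,dy=-4->C; (3,7):dx=-7,dy=-6->C; (3,8):dx=+2,dy=+6->C
  (3,9):dx=-1,dy=+8->D; (4,5):dx=+1,dy=+4->C; (4,6):dx=+4,dy=-3->D; (4,7):dx=-1,dy=-5->C
  (4,8):dx=+8,dy=+7->C; (4,9):dx=+5,dy=+9->C; (5,6):dx=+3,dy=-7->D; (5,7):dx=-2,dy=-9->C
  (5,8):dx=+7,dy=+3->C; (5,9):dx=+4,dy=+5->C; (6,7):dx=-5,dy=-2->C; (6,8):dx=+4,dy=+10->C
  (6,9):dx=+1,dy=+12->C; (7,8):dx=+9,dy=+12->C; (7,9):dx=+6,dy=+14->C; (8,9):dx=-3,dy=+2->D
Step 2: C = 22, D = 14, total pairs = 36.
Step 3: tau = (C - D)/(n(n-1)/2) = (22 - 14)/36 = 0.222222.
Step 4: Exact two-sided p-value (enumerate n! = 362880 permutations of y under H0): p = 0.476709.
Step 5: alpha = 0.1. fail to reject H0.

tau_b = 0.2222 (C=22, D=14), p = 0.476709, fail to reject H0.


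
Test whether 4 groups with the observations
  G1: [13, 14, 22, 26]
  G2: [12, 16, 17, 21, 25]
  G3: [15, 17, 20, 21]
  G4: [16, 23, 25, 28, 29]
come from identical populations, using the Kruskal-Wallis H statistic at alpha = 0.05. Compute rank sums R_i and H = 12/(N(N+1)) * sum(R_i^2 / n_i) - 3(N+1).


Step 1: Combine all N = 18 observations and assign midranks.
sorted (value, group, rank): (12,G2,1), (13,G1,2), (14,G1,3), (15,G3,4), (16,G2,5.5), (16,G4,5.5), (17,G2,7.5), (17,G3,7.5), (20,G3,9), (21,G2,10.5), (21,G3,10.5), (22,G1,12), (23,G4,13), (25,G2,14.5), (25,G4,14.5), (26,G1,16), (28,G4,17), (29,G4,18)
Step 2: Sum ranks within each group.
R_1 = 33 (n_1 = 4)
R_2 = 39 (n_2 = 5)
R_3 = 31 (n_3 = 4)
R_4 = 68 (n_4 = 5)
Step 3: H = 12/(N(N+1)) * sum(R_i^2/n_i) - 3(N+1)
     = 12/(18*19) * (33^2/4 + 39^2/5 + 31^2/4 + 68^2/5) - 3*19
     = 0.035088 * 1741.5 - 57
     = 4.105263.
Step 4: Ties present; correction factor C = 1 - 24/(18^3 - 18) = 0.995872. Corrected H = 4.105263 / 0.995872 = 4.122280.
Step 5: Under H0, H ~ chi^2(3); p-value = 0.248559.
Step 6: alpha = 0.05. fail to reject H0.

H = 4.1223, df = 3, p = 0.248559, fail to reject H0.


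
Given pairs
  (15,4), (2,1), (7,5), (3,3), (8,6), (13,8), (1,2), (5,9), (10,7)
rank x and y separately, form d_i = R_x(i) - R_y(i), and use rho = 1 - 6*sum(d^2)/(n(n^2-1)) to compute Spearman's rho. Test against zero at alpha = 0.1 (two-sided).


Step 1: Rank x and y separately (midranks; no ties here).
rank(x): 15->9, 2->2, 7->5, 3->3, 8->6, 13->8, 1->1, 5->4, 10->7
rank(y): 4->4, 1->1, 5->5, 3->3, 6->6, 8->8, 2->2, 9->9, 7->7
Step 2: d_i = R_x(i) - R_y(i); compute d_i^2.
  (9-4)^2=25, (2-1)^2=1, (5-5)^2=0, (3-3)^2=0, (6-6)^2=0, (8-8)^2=0, (1-2)^2=1, (4-9)^2=25, (7-7)^2=0
sum(d^2) = 52.
Step 3: rho = 1 - 6*52 / (9*(9^2 - 1)) = 1 - 312/720 = 0.566667.
Step 4: Under H0, t = rho * sqrt((n-2)/(1-rho^2)) = 1.8196 ~ t(7).
Step 5: Two-sided p-value from the t-distribution with 7 df = 0.111633.
Step 6: alpha = 0.1. fail to reject H0.

rho = 0.5667, p = 0.111633, fail to reject H0 at alpha = 0.1.


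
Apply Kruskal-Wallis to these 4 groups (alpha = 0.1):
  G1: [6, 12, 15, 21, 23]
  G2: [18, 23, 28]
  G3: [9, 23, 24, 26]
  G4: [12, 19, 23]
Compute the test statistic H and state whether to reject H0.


Step 1: Combine all N = 15 observations and assign midranks.
sorted (value, group, rank): (6,G1,1), (9,G3,2), (12,G1,3.5), (12,G4,3.5), (15,G1,5), (18,G2,6), (19,G4,7), (21,G1,8), (23,G1,10.5), (23,G2,10.5), (23,G3,10.5), (23,G4,10.5), (24,G3,13), (26,G3,14), (28,G2,15)
Step 2: Sum ranks within each group.
R_1 = 28 (n_1 = 5)
R_2 = 31.5 (n_2 = 3)
R_3 = 39.5 (n_3 = 4)
R_4 = 21 (n_4 = 3)
Step 3: H = 12/(N(N+1)) * sum(R_i^2/n_i) - 3(N+1)
     = 12/(15*16) * (28^2/5 + 31.5^2/3 + 39.5^2/4 + 21^2/3) - 3*16
     = 0.050000 * 1024.61 - 48
     = 3.230625.
Step 4: Ties present; correction factor C = 1 - 66/(15^3 - 15) = 0.980357. Corrected H = 3.230625 / 0.980357 = 3.295355.
Step 5: Under H0, H ~ chi^2(3); p-value = 0.348290.
Step 6: alpha = 0.1. fail to reject H0.

H = 3.2954, df = 3, p = 0.348290, fail to reject H0.


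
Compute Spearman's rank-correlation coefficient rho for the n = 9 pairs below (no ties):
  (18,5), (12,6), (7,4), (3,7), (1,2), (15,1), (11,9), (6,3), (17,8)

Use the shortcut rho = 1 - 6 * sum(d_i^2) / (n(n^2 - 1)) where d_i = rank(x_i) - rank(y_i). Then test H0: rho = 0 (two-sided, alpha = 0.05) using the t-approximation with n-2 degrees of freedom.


Step 1: Rank x and y separately (midranks; no ties here).
rank(x): 18->9, 12->6, 7->4, 3->2, 1->1, 15->7, 11->5, 6->3, 17->8
rank(y): 5->5, 6->6, 4->4, 7->7, 2->2, 1->1, 9->9, 3->3, 8->8
Step 2: d_i = R_x(i) - R_y(i); compute d_i^2.
  (9-5)^2=16, (6-6)^2=0, (4-4)^2=0, (2-7)^2=25, (1-2)^2=1, (7-1)^2=36, (5-9)^2=16, (3-3)^2=0, (8-8)^2=0
sum(d^2) = 94.
Step 3: rho = 1 - 6*94 / (9*(9^2 - 1)) = 1 - 564/720 = 0.216667.
Step 4: Under H0, t = rho * sqrt((n-2)/(1-rho^2)) = 0.5872 ~ t(7).
Step 5: Two-sided p-value from the t-distribution with 7 df = 0.575515.
Step 6: alpha = 0.05. fail to reject H0.

rho = 0.2167, p = 0.575515, fail to reject H0 at alpha = 0.05.


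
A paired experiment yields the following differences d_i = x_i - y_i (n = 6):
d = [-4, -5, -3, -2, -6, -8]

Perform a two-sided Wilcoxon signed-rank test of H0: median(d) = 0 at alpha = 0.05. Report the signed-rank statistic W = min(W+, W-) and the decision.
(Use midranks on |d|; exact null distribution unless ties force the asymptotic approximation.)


Step 1: Drop any zero differences (none here) and take |d_i|.
|d| = [4, 5, 3, 2, 6, 8]
Step 2: Midrank |d_i| (ties get averaged ranks).
ranks: |4|->3, |5|->4, |3|->2, |2|->1, |6|->5, |8|->6
Step 3: Attach original signs; sum ranks with positive sign and with negative sign.
W+ = 0 = 0
W- = 3 + 4 + 2 + 1 + 5 + 6 = 21
(Check: W+ + W- = 21 should equal n(n+1)/2 = 21.)
Step 4: Test statistic W = min(W+, W-) = 0.
Step 5: No ties, so the exact null distribution over the 2^6 = 64 sign assignments gives the two-sided p-value = 0.031250.
Step 6: alpha = 0.05. reject H0.

W+ = 0, W- = 21, W = min = 0, p = 0.031250, reject H0.


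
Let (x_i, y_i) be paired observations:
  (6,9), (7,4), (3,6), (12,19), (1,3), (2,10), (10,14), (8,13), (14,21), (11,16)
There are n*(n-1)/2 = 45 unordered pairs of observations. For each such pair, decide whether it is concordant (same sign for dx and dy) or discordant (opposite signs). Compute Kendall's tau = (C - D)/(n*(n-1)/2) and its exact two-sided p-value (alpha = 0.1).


Step 1: Enumerate the 45 unordered pairs (i,j) with i<j and classify each by sign(x_j-x_i) * sign(y_j-y_i).
  (1,2):dx=+1,dy=-5->D; (1,3):dx=-3,dy=-3->C; (1,4):dx=+6,dy=+10->C; (1,5):dx=-5,dy=-6->C
  (1,6):dx=-4,dy=+1->D; (1,7):dx=+4,dy=+5->C; (1,8):dx=+2,dy=+4->C; (1,9):dx=+8,dy=+12->C
  (1,10):dx=+5,dy=+7->C; (2,3):dx=-4,dy=+2->D; (2,4):dx=+5,dy=+15->C; (2,5):dx=-6,dy=-1->C
  (2,6):dx=-5,dy=+6->D; (2,7):dx=+3,dy=+10->C; (2,8):dx=+1,dy=+9->C; (2,9):dx=+7,dy=+17->C
  (2,10):dx=+4,dy=+12->C; (3,4):dx=+9,dy=+13->C; (3,5):dx=-2,dy=-3->C; (3,6):dx=-1,dy=+4->D
  (3,7):dx=+7,dy=+8->C; (3,8):dx=+5,dy=+7->C; (3,9):dx=+11,dy=+15->C; (3,10):dx=+8,dy=+10->C
  (4,5):dx=-11,dy=-16->C; (4,6):dx=-10,dy=-9->C; (4,7):dx=-2,dy=-5->C; (4,8):dx=-4,dy=-6->C
  (4,9):dx=+2,dy=+2->C; (4,10):dx=-1,dy=-3->C; (5,6):dx=+1,dy=+7->C; (5,7):dx=+9,dy=+11->C
  (5,8):dx=+7,dy=+10->C; (5,9):dx=+13,dy=+18->C; (5,10):dx=+10,dy=+13->C; (6,7):dx=+8,dy=+4->C
  (6,8):dx=+6,dy=+3->C; (6,9):dx=+12,dy=+11->C; (6,10):dx=+9,dy=+6->C; (7,8):dx=-2,dy=-1->C
  (7,9):dx=+4,dy=+7->C; (7,10):dx=+1,dy=+2->C; (8,9):dx=+6,dy=+8->C; (8,10):dx=+3,dy=+3->C
  (9,10):dx=-3,dy=-5->C
Step 2: C = 40, D = 5, total pairs = 45.
Step 3: tau = (C - D)/(n(n-1)/2) = (40 - 5)/45 = 0.777778.
Step 4: Exact two-sided p-value (enumerate n! = 3628800 permutations of y under H0): p = 0.000946.
Step 5: alpha = 0.1. reject H0.

tau_b = 0.7778 (C=40, D=5), p = 0.000946, reject H0.


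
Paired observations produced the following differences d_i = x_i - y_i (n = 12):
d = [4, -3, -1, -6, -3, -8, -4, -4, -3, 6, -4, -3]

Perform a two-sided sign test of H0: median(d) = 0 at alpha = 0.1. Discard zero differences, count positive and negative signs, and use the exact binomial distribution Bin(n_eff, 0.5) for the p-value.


Step 1: Discard zero differences. Original n = 12; n_eff = number of nonzero differences = 12.
Nonzero differences (with sign): +4, -3, -1, -6, -3, -8, -4, -4, -3, +6, -4, -3
Step 2: Count signs: positive = 2, negative = 10.
Step 3: Under H0: P(positive) = 0.5, so the number of positives S ~ Bin(12, 0.5).
Step 4: Two-sided exact p-value = sum of Bin(12,0.5) probabilities at or below the observed probability = 0.038574.
Step 5: alpha = 0.1. reject H0.

n_eff = 12, pos = 2, neg = 10, p = 0.038574, reject H0.


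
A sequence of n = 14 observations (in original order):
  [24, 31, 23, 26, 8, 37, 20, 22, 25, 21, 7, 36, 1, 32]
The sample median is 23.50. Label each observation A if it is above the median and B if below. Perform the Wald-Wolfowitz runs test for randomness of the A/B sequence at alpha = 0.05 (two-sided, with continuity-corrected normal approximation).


Step 1: Compute median = 23.50; label A = above, B = below.
Labels in order: AABABABBABBABA  (n_A = 7, n_B = 7)
Step 2: Count runs R = 11.
Step 3: Under H0 (random ordering), E[R] = 2*n_A*n_B/(n_A+n_B) + 1 = 2*7*7/14 + 1 = 8.0000.
        Var[R] = 2*n_A*n_B*(2*n_A*n_B - n_A - n_B) / ((n_A+n_B)^2 * (n_A+n_B-1)) = 8232/2548 = 3.2308.
        SD[R] = 1.7974.
Step 4: Continuity-corrected z = (R - 0.5 - E[R]) / SD[R] = (11 - 0.5 - 8.0000) / 1.7974 = 1.3909.
Step 5: Two-sided p-value via normal approximation = 2*(1 - Phi(|z|)) = 0.164264.
Step 6: alpha = 0.05. fail to reject H0.

R = 11, z = 1.3909, p = 0.164264, fail to reject H0.


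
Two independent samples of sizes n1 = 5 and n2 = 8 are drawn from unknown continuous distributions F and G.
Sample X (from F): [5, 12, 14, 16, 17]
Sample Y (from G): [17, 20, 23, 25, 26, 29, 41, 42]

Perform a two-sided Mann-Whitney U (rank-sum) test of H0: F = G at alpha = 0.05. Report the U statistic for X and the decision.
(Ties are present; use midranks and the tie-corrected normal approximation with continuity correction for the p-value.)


Step 1: Combine and sort all 13 observations; assign midranks.
sorted (value, group): (5,X), (12,X), (14,X), (16,X), (17,X), (17,Y), (20,Y), (23,Y), (25,Y), (26,Y), (29,Y), (41,Y), (42,Y)
ranks: 5->1, 12->2, 14->3, 16->4, 17->5.5, 17->5.5, 20->7, 23->8, 25->9, 26->10, 29->11, 41->12, 42->13
Step 2: Rank sum for X: R1 = 1 + 2 + 3 + 4 + 5.5 = 15.5.
Step 3: U_X = R1 - n1(n1+1)/2 = 15.5 - 5*6/2 = 15.5 - 15 = 0.5.
       U_Y = n1*n2 - U_X = 40 - 0.5 = 39.5.
Step 4: Ties are present, so use the tie-corrected normal approximation (with continuity correction) for the p-value.
Step 5: p-value = 0.005350; compare to alpha = 0.05. reject H0.

U_X = 0.5, p = 0.005350, reject H0 at alpha = 0.05.


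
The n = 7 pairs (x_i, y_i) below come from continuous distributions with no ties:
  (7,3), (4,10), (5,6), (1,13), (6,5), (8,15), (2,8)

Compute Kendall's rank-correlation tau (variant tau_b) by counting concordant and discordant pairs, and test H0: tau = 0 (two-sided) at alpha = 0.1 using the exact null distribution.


Step 1: Enumerate the 21 unordered pairs (i,j) with i<j and classify each by sign(x_j-x_i) * sign(y_j-y_i).
  (1,2):dx=-3,dy=+7->D; (1,3):dx=-2,dy=+3->D; (1,4):dx=-6,dy=+10->D; (1,5):dx=-1,dy=+2->D
  (1,6):dx=+1,dy=+12->C; (1,7):dx=-5,dy=+5->D; (2,3):dx=+1,dy=-4->D; (2,4):dx=-3,dy=+3->D
  (2,5):dx=+2,dy=-5->D; (2,6):dx=+4,dy=+5->C; (2,7):dx=-2,dy=-2->C; (3,4):dx=-4,dy=+7->D
  (3,5):dx=+1,dy=-1->D; (3,6):dx=+3,dy=+9->C; (3,7):dx=-3,dy=+2->D; (4,5):dx=+5,dy=-8->D
  (4,6):dx=+7,dy=+2->C; (4,7):dx=+1,dy=-5->D; (5,6):dx=+2,dy=+10->C; (5,7):dx=-4,dy=+3->D
  (6,7):dx=-6,dy=-7->C
Step 2: C = 7, D = 14, total pairs = 21.
Step 3: tau = (C - D)/(n(n-1)/2) = (7 - 14)/21 = -0.333333.
Step 4: Exact two-sided p-value (enumerate n! = 5040 permutations of y under H0): p = 0.381349.
Step 5: alpha = 0.1. fail to reject H0.

tau_b = -0.3333 (C=7, D=14), p = 0.381349, fail to reject H0.


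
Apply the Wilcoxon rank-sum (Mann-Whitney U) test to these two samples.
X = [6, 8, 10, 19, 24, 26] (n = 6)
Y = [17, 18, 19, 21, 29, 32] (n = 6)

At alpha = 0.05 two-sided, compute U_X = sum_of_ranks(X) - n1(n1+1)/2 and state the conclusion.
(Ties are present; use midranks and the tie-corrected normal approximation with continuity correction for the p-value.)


Step 1: Combine and sort all 12 observations; assign midranks.
sorted (value, group): (6,X), (8,X), (10,X), (17,Y), (18,Y), (19,X), (19,Y), (21,Y), (24,X), (26,X), (29,Y), (32,Y)
ranks: 6->1, 8->2, 10->3, 17->4, 18->5, 19->6.5, 19->6.5, 21->8, 24->9, 26->10, 29->11, 32->12
Step 2: Rank sum for X: R1 = 1 + 2 + 3 + 6.5 + 9 + 10 = 31.5.
Step 3: U_X = R1 - n1(n1+1)/2 = 31.5 - 6*7/2 = 31.5 - 21 = 10.5.
       U_Y = n1*n2 - U_X = 36 - 10.5 = 25.5.
Step 4: Ties are present, so use the tie-corrected normal approximation (with continuity correction) for the p-value.
Step 5: p-value = 0.261496; compare to alpha = 0.05. fail to reject H0.

U_X = 10.5, p = 0.261496, fail to reject H0 at alpha = 0.05.


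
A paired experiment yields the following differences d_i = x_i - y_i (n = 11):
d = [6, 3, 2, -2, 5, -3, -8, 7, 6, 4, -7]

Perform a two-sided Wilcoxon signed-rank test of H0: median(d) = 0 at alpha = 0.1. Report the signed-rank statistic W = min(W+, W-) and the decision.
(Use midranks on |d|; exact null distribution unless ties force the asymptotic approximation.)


Step 1: Drop any zero differences (none here) and take |d_i|.
|d| = [6, 3, 2, 2, 5, 3, 8, 7, 6, 4, 7]
Step 2: Midrank |d_i| (ties get averaged ranks).
ranks: |6|->7.5, |3|->3.5, |2|->1.5, |2|->1.5, |5|->6, |3|->3.5, |8|->11, |7|->9.5, |6|->7.5, |4|->5, |7|->9.5
Step 3: Attach original signs; sum ranks with positive sign and with negative sign.
W+ = 7.5 + 3.5 + 1.5 + 6 + 9.5 + 7.5 + 5 = 40.5
W- = 1.5 + 3.5 + 11 + 9.5 = 25.5
(Check: W+ + W- = 66 should equal n(n+1)/2 = 66.)
Step 4: Test statistic W = min(W+, W-) = 25.5.
Step 5: Ties in |d|, so use the tie-corrected normal approximation.
        E[W] = n(n+1)/4 = 11*12/4 = 33.
        Tie groups: |d|=2 (t=2), |d|=3 (t=2), |d|=6 (t=2), |d|=7 (t=2); sum(t^3 - t) = 24.
        Var[W] = n(n+1)(2n+1)/24 - sum(t^3-t)/48 = 3036/24 - 24/48 = 126.
        z = (W - E[W]) / sqrt(Var[W]) = (25.5 - 33) / 11.2250 = -0.6682.
        Two-sided p = 2*Phi(z) = 0.504036.
Step 6: alpha = 0.1. fail to reject H0.

W+ = 40.5, W- = 25.5, W = min = 25.5, p = 0.504036, fail to reject H0.


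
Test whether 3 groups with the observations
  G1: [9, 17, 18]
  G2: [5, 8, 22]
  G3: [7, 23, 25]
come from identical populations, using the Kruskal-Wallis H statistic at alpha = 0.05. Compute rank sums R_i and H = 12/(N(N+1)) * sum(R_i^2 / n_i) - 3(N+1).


Step 1: Combine all N = 9 observations and assign midranks.
sorted (value, group, rank): (5,G2,1), (7,G3,2), (8,G2,3), (9,G1,4), (17,G1,5), (18,G1,6), (22,G2,7), (23,G3,8), (25,G3,9)
Step 2: Sum ranks within each group.
R_1 = 15 (n_1 = 3)
R_2 = 11 (n_2 = 3)
R_3 = 19 (n_3 = 3)
Step 3: H = 12/(N(N+1)) * sum(R_i^2/n_i) - 3(N+1)
     = 12/(9*10) * (15^2/3 + 11^2/3 + 19^2/3) - 3*10
     = 0.133333 * 235.667 - 30
     = 1.422222.
Step 4: No ties, so H is used without correction.
Step 5: Under H0, H ~ chi^2(2); p-value = 0.491098.
Step 6: alpha = 0.05. fail to reject H0.

H = 1.4222, df = 2, p = 0.491098, fail to reject H0.


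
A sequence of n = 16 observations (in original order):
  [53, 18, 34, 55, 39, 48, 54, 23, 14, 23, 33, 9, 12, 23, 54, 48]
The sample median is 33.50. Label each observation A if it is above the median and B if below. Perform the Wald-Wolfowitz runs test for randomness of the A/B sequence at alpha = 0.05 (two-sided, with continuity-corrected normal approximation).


Step 1: Compute median = 33.50; label A = above, B = below.
Labels in order: ABAAAAABBBBBBBAA  (n_A = 8, n_B = 8)
Step 2: Count runs R = 5.
Step 3: Under H0 (random ordering), E[R] = 2*n_A*n_B/(n_A+n_B) + 1 = 2*8*8/16 + 1 = 9.0000.
        Var[R] = 2*n_A*n_B*(2*n_A*n_B - n_A - n_B) / ((n_A+n_B)^2 * (n_A+n_B-1)) = 14336/3840 = 3.7333.
        SD[R] = 1.9322.
Step 4: Continuity-corrected z = (R + 0.5 - E[R]) / SD[R] = (5 + 0.5 - 9.0000) / 1.9322 = -1.8114.
Step 5: Two-sided p-value via normal approximation = 2*(1 - Phi(|z|)) = 0.070076.
Step 6: alpha = 0.05. fail to reject H0.

R = 5, z = -1.8114, p = 0.070076, fail to reject H0.


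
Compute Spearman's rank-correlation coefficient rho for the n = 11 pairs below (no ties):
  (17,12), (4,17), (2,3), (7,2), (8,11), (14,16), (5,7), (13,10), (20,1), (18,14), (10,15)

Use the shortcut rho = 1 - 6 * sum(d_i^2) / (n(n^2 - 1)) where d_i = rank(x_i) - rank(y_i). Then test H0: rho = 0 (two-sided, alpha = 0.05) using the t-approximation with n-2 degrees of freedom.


Step 1: Rank x and y separately (midranks; no ties here).
rank(x): 17->9, 4->2, 2->1, 7->4, 8->5, 14->8, 5->3, 13->7, 20->11, 18->10, 10->6
rank(y): 12->7, 17->11, 3->3, 2->2, 11->6, 16->10, 7->4, 10->5, 1->1, 14->8, 15->9
Step 2: d_i = R_x(i) - R_y(i); compute d_i^2.
  (9-7)^2=4, (2-11)^2=81, (1-3)^2=4, (4-2)^2=4, (5-6)^2=1, (8-10)^2=4, (3-4)^2=1, (7-5)^2=4, (11-1)^2=100, (10-8)^2=4, (6-9)^2=9
sum(d^2) = 216.
Step 3: rho = 1 - 6*216 / (11*(11^2 - 1)) = 1 - 1296/1320 = 0.018182.
Step 4: Under H0, t = rho * sqrt((n-2)/(1-rho^2)) = 0.0546 ~ t(9).
Step 5: Two-sided p-value from the t-distribution with 9 df = 0.957685.
Step 6: alpha = 0.05. fail to reject H0.

rho = 0.0182, p = 0.957685, fail to reject H0 at alpha = 0.05.


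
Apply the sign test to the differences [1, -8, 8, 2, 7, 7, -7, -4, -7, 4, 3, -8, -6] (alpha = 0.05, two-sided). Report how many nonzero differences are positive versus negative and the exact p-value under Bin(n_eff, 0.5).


Step 1: Discard zero differences. Original n = 13; n_eff = number of nonzero differences = 13.
Nonzero differences (with sign): +1, -8, +8, +2, +7, +7, -7, -4, -7, +4, +3, -8, -6
Step 2: Count signs: positive = 7, negative = 6.
Step 3: Under H0: P(positive) = 0.5, so the number of positives S ~ Bin(13, 0.5).
Step 4: Two-sided exact p-value = sum of Bin(13,0.5) probabilities at or below the observed probability = 1.000000.
Step 5: alpha = 0.05. fail to reject H0.

n_eff = 13, pos = 7, neg = 6, p = 1.000000, fail to reject H0.


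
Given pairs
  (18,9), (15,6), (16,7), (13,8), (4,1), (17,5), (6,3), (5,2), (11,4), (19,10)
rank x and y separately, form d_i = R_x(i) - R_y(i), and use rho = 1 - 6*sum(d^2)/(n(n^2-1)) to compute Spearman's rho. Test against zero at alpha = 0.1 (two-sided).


Step 1: Rank x and y separately (midranks; no ties here).
rank(x): 18->9, 15->6, 16->7, 13->5, 4->1, 17->8, 6->3, 5->2, 11->4, 19->10
rank(y): 9->9, 6->6, 7->7, 8->8, 1->1, 5->5, 3->3, 2->2, 4->4, 10->10
Step 2: d_i = R_x(i) - R_y(i); compute d_i^2.
  (9-9)^2=0, (6-6)^2=0, (7-7)^2=0, (5-8)^2=9, (1-1)^2=0, (8-5)^2=9, (3-3)^2=0, (2-2)^2=0, (4-4)^2=0, (10-10)^2=0
sum(d^2) = 18.
Step 3: rho = 1 - 6*18 / (10*(10^2 - 1)) = 1 - 108/990 = 0.890909.
Step 4: Under H0, t = rho * sqrt((n-2)/(1-rho^2)) = 5.5482 ~ t(8).
Step 5: Two-sided p-value from the t-distribution with 8 df = 0.000542.
Step 6: alpha = 0.1. reject H0.

rho = 0.8909, p = 0.000542, reject H0 at alpha = 0.1.


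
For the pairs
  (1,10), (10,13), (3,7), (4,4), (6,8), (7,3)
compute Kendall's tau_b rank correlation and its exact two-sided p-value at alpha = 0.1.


Step 1: Enumerate the 15 unordered pairs (i,j) with i<j and classify each by sign(x_j-x_i) * sign(y_j-y_i).
  (1,2):dx=+9,dy=+3->C; (1,3):dx=+2,dy=-3->D; (1,4):dx=+3,dy=-6->D; (1,5):dx=+5,dy=-2->D
  (1,6):dx=+6,dy=-7->D; (2,3):dx=-7,dy=-6->C; (2,4):dx=-6,dy=-9->C; (2,5):dx=-4,dy=-5->C
  (2,6):dx=-3,dy=-10->C; (3,4):dx=+1,dy=-3->D; (3,5):dx=+3,dy=+1->C; (3,6):dx=+4,dy=-4->D
  (4,5):dx=+2,dy=+4->C; (4,6):dx=+3,dy=-1->D; (5,6):dx=+1,dy=-5->D
Step 2: C = 7, D = 8, total pairs = 15.
Step 3: tau = (C - D)/(n(n-1)/2) = (7 - 8)/15 = -0.066667.
Step 4: Exact two-sided p-value (enumerate n! = 720 permutations of y under H0): p = 1.000000.
Step 5: alpha = 0.1. fail to reject H0.

tau_b = -0.0667 (C=7, D=8), p = 1.000000, fail to reject H0.
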